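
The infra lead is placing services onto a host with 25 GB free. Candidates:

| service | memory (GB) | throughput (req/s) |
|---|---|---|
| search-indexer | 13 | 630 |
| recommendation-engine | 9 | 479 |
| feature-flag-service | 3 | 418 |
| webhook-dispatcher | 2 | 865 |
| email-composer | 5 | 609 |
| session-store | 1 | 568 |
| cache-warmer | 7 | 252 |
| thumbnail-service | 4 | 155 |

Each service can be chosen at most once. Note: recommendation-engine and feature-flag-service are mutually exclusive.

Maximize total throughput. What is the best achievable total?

3090

By throughput per GB: session-store 568.00, webhook-dispatcher 432.50, feature-flag-service 139.33, email-composer 121.80 lead.
Taking search-indexer + feature-flag-service + webhook-dispatcher + email-composer + session-store: 24 GB used, 3090 in throughput.
Runner-up feature-flag-service + webhook-dispatcher + email-composer + session-store + cache-warmer + thumbnail-service tops out at 2867.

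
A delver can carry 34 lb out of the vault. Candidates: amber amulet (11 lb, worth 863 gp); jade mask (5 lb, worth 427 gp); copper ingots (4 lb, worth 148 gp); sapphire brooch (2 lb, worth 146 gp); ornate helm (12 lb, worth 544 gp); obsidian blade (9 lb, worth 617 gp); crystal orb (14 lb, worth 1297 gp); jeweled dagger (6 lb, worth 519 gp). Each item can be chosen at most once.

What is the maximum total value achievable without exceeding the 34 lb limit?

Filling by ratio: jade mask + copper ingots + sapphire brooch + crystal orb + jeweled dagger for 2537, with 3 lb left unused.
The 6 lb tied up in copper ingots and sapphire brooch is better spent on obsidian blade — total rises to 2860 (34 lb).

2860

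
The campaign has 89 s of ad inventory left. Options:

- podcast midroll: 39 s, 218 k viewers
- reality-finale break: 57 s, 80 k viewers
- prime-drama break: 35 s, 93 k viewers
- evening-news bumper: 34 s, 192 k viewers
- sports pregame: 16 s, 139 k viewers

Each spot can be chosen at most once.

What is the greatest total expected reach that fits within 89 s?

549

Ranking by ratio (expected reach/s): sports pregame 8.69, evening-news bumper 5.65, podcast midroll 5.59, prime-drama break 2.66.
Best packing: podcast midroll + evening-news bumper + sports pregame — 89 s, 549 total.
An exhaustive check of the 32 subsets confirms 549.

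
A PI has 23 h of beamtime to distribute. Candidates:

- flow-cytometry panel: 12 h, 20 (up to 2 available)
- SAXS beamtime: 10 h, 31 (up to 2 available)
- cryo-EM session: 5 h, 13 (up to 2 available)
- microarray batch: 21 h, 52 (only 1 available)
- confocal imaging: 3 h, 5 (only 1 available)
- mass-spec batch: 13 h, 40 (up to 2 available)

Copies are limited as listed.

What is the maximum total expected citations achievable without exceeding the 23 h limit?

A density-first pass picks 2×SAXS beamtime + confocal imaging — 67 at 23 h.
The 13 h tied up in SAXS beamtime and confocal imaging is better spent on mass-spec batch — total rises to 71 (23 h).

71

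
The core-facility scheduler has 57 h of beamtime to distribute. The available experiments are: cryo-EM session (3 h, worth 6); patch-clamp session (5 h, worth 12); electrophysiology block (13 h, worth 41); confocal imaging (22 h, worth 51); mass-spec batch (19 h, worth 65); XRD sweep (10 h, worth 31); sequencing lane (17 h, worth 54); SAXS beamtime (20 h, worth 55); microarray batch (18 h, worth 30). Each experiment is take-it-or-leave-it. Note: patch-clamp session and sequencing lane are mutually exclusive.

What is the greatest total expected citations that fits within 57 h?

174

Taking mass-spec batch + sequencing lane + SAXS beamtime: 56 h used, 174 in expected citations.
Runner-up patch-clamp session + electrophysiology block + mass-spec batch + SAXS beamtime tops out at 173.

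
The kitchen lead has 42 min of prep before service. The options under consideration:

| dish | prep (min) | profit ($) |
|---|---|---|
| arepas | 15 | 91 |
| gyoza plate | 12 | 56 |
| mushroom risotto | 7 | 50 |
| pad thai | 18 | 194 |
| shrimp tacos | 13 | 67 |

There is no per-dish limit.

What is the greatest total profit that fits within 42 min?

Ranking by ratio (profit/min): pad thai 10.78, mushroom risotto 7.14, arepas 6.07, shrimp tacos 5.15.
Taking 2×pad thai: 36 min used, 388 in profit.

388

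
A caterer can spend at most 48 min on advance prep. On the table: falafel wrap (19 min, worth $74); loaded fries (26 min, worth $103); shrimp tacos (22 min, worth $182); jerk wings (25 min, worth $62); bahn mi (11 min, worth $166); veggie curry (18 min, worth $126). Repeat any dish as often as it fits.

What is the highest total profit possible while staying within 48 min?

By profit per min: bahn mi 15.09, shrimp tacos 8.27, veggie curry 7.00 lead.
4×bahn mi uses 44 of the 48 min and totals 664.
Nothing else within 48 min beats 664.

664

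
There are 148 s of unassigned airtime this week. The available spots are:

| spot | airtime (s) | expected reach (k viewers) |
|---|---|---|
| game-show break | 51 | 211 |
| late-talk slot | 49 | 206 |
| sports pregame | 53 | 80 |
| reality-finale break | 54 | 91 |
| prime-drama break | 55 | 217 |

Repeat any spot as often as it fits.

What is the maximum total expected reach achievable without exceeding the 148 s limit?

By expected reach per s: late-talk slot 4.20, game-show break 4.14, prime-drama break 3.95 lead.
Taking 3×late-talk slot: 147 s used, 618 in expected reach.
Every other selection either busts 148 s or fails to beat 618.

618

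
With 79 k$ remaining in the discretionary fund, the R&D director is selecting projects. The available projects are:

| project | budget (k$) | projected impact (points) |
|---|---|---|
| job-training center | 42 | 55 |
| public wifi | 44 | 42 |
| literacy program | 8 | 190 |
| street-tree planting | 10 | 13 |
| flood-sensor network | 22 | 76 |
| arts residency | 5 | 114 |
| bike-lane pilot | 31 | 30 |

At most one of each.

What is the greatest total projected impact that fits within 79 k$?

Taking job-training center + literacy program + flood-sensor network + arts residency: 77 k$ used, 435 in projected impact.

435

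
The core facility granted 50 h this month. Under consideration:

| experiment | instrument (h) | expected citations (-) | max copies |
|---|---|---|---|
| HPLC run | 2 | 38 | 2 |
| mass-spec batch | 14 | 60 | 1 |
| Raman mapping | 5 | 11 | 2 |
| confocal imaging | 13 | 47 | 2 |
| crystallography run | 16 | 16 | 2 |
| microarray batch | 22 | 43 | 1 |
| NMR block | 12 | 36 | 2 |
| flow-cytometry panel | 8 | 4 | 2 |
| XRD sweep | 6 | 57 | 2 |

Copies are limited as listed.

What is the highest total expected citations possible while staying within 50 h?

Ranking by ratio (expected citations/h): HPLC run 19.00, XRD sweep 9.50, mass-spec batch 4.29.
Best packing: 2×HPLC run + mass-spec batch + Raman mapping + confocal imaging + 2×XRD sweep — 48 h, 308 total.
No other feasible combination exceeds 308.

308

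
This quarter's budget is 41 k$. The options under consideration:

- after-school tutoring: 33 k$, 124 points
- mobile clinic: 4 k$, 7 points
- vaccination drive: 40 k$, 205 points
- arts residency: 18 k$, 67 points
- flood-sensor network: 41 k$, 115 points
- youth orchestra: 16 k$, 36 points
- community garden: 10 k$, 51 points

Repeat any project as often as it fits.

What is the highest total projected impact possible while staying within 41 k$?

205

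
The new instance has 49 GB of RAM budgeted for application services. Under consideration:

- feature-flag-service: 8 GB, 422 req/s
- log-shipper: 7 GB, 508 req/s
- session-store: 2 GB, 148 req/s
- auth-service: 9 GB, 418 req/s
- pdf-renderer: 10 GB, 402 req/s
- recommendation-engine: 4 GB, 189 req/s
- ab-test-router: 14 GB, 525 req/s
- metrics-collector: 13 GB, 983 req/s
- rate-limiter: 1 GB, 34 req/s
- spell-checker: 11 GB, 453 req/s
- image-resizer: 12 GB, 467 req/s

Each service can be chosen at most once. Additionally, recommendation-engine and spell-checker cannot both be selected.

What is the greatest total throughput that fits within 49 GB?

2881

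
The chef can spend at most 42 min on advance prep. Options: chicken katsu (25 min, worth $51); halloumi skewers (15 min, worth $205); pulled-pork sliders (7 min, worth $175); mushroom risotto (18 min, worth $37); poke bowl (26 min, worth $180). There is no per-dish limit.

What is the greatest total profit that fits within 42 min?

The ratio ordering already packs tightly: 6×pulled-pork sliders, 42 min, 1050.

1050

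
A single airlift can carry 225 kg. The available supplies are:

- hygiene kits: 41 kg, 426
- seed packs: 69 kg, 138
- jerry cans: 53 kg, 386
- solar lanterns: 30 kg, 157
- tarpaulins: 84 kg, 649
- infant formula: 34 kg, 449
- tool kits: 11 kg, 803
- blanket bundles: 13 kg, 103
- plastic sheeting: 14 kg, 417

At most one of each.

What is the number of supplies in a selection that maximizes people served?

The maximum people served within 225 kg is 2901.
One optimal bundle: hygiene kits + solar lanterns + tarpaulins + infant formula + tool kits + plastic sheeting (214 kg).
Any selection reaching 2901 contains exactly 6 supplies.

6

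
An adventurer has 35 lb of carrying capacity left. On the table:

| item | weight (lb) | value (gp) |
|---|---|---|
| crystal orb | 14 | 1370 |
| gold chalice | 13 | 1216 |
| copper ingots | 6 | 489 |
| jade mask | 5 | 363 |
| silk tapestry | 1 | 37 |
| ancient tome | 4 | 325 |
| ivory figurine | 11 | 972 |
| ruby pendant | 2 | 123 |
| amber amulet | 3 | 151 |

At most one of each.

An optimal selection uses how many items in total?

The maximum value within 35 lb is 3198.
For example crystal orb + gold chalice + copper ingots + ruby pendant achieves it, using 35 lb.
All optima have 4 items.

4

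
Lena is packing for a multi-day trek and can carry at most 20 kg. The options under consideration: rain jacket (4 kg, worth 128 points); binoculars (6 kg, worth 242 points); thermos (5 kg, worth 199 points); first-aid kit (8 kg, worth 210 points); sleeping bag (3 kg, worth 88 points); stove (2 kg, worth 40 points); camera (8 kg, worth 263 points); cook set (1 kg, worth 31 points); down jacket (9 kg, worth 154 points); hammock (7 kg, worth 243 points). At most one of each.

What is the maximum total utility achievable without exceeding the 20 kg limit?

735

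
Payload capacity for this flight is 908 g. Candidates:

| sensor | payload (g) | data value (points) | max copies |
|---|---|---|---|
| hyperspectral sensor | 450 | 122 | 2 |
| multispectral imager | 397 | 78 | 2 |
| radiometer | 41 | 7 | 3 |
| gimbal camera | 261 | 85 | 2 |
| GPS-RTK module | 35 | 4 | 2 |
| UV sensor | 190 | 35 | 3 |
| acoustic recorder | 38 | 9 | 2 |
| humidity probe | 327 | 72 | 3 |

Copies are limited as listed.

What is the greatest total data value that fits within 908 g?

Density check — gimbal camera 0.33, hyperspectral sensor 0.27, acoustic recorder 0.24 are the best per g.
Taking the top-ratio sensors first gives 2×radiometer + 2×gimbal camera + GPS-RTK module + UV sensor + 2×acoustic recorder for 241 (905 g).
But 2×gimbal camera + acoustic recorder + humidity probe fits in 887 g and reaches 251.
No other feasible combination exceeds 251.

251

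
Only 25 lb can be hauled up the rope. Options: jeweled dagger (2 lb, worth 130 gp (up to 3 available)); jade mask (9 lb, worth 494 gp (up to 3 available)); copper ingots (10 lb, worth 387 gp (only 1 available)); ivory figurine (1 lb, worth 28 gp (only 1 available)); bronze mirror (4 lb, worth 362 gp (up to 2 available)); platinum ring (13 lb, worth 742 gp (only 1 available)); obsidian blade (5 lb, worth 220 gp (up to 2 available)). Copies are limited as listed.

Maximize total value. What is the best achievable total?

1726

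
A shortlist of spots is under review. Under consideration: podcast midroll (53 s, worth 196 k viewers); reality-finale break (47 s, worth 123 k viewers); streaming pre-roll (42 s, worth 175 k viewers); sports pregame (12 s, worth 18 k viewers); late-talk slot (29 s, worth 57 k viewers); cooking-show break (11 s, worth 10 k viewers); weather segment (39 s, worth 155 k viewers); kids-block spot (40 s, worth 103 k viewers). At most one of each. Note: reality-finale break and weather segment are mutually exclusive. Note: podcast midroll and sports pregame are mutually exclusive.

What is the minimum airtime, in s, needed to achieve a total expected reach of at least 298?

81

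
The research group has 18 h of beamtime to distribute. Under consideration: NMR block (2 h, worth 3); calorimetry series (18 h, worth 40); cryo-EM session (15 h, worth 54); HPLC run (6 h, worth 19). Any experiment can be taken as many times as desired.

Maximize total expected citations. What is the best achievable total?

57

By expected citations per h: cryo-EM session 3.60, HPLC run 3.17, calorimetry series 2.22 lead.
Best packing: NMR block + cryo-EM session — 17 h, 57 total.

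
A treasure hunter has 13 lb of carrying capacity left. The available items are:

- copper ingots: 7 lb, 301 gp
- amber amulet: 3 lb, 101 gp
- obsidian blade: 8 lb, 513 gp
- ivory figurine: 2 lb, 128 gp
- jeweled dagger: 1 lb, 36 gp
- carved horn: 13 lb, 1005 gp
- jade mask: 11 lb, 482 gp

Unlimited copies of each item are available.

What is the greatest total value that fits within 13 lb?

Density check — carved horn 77.31, obsidian blade 64.12, ivory figurine 64.00, jade mask 43.82 are the best per lb.
The ratio ordering already packs tightly: carved horn, 13 lb, 1005.
Nothing else within 13 lb beats 1005.

1005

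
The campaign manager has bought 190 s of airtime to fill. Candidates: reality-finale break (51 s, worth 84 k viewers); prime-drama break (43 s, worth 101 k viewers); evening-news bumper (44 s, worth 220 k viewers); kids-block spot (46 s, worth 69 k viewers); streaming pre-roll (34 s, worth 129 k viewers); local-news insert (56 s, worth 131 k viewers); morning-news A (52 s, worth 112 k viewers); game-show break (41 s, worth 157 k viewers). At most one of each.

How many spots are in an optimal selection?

4

Best achievable expected reach is 637.
One optimal bundle: evening-news bumper + streaming pre-roll + local-news insert + game-show break (175 s).
Any selection reaching 637 contains exactly 4 spots.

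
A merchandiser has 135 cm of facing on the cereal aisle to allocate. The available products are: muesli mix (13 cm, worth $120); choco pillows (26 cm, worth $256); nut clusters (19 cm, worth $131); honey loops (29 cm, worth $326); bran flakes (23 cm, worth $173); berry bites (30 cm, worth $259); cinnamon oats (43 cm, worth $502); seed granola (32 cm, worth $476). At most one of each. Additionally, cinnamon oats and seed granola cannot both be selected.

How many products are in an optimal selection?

5

Optimal total is 1437.
For example muesli mix + choco pillows + honey loops + berry bites + seed granola achieves it, using 130 cm.
Any selection reaching 1437 contains exactly 5 products.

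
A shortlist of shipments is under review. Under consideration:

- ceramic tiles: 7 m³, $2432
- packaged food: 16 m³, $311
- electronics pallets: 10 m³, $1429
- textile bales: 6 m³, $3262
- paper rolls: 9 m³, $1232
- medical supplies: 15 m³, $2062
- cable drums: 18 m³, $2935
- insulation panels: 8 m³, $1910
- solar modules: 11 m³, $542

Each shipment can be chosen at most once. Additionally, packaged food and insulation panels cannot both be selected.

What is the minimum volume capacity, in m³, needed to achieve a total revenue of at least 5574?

13

Need the lightest bundle worth ≥ 5574.
ceramic tiles + textile bales: 5694 revenue at 13 m³.
Below 13 m³ the best achievable stays under 5574.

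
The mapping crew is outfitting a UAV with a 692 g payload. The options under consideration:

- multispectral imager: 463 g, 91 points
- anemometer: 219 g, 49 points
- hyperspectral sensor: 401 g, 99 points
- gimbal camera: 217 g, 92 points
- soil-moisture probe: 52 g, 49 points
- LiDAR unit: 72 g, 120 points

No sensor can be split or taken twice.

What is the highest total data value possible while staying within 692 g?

311

Filling by ratio: anemometer + gimbal camera + soil-moisture probe + LiDAR unit for 310, with 132 g left unused.
The 271 g tied up in anemometer and soil-moisture probe is better spent on hyperspectral sensor — total rises to 311 (690 g).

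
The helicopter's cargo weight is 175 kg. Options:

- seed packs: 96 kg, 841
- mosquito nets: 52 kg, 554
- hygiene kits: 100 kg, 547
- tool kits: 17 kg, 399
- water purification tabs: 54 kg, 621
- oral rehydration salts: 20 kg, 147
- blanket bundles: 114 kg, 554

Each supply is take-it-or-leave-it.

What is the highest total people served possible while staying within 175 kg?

The ratio heuristic lands on mosquito nets + tool kits + water purification tabs + oral rehydration salts (1721) but leaves 32 kg idle.
Dropping mosquito nets and oral rehydration salts frees 72 kg; slotting in seed packs (96 kg) lifts the total to 1861 at 167 kg.
An exhaustive check of the 128 subsets confirms 1861.

1861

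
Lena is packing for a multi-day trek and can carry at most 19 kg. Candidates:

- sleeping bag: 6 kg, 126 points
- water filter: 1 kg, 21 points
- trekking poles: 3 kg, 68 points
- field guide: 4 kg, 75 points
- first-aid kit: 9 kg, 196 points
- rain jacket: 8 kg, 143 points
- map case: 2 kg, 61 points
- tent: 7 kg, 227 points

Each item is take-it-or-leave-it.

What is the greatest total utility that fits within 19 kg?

505

A density-first pass picks sleeping bag + water filter + trekking poles + map case + tent — 503 at 19 kg.
Dropping sleeping bag and trekking poles frees 9 kg; slotting in first-aid kit (9 kg) lifts the total to 505 at 19 kg.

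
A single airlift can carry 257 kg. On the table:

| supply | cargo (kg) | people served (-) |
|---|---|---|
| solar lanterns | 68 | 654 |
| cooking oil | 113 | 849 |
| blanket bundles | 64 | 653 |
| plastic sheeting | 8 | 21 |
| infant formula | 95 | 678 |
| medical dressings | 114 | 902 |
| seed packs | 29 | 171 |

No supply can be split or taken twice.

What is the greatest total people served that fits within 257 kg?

Ranking by ratio (people served/kg): blanket bundles 10.20, solar lanterns 9.62, medical dressings 7.91, cooking oil 7.51.
Best packing: solar lanterns + blanket bundles + plastic sheeting + medical dressings — 254 kg, 2230 total.
Every other selection either busts 257 kg or fails to beat 2230.

2230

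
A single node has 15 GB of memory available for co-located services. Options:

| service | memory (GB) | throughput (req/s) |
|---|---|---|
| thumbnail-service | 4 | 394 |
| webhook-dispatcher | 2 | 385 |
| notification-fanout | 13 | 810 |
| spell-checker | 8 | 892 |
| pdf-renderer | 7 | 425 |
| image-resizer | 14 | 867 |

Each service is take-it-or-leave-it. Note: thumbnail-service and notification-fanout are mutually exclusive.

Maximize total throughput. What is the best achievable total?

By throughput per GB: webhook-dispatcher 192.50, spell-checker 111.50, thumbnail-service 98.50 lead.
Thumbnail-service + webhook-dispatcher + spell-checker uses 14 of the 15 GB and totals 1671.
Next best is spell-checker + pdf-renderer at 1317 (15 GB) — short by 354.

1671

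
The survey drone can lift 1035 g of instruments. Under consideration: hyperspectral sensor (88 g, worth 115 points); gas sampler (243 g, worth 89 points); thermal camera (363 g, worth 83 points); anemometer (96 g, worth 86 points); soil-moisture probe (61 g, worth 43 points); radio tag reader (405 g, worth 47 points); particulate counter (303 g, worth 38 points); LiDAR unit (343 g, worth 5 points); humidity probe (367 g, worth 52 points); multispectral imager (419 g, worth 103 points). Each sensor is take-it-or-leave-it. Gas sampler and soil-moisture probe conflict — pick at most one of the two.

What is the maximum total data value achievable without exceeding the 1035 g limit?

430

Ranking by ratio (data value/g): hyperspectral sensor 1.31, anemometer 0.90, soil-moisture probe 0.70.
Best packing: hyperspectral sensor + thermal camera + anemometer + soil-moisture probe + multispectral imager — 1027 g, 430 total.
Runner-up hyperspectral sensor + anemometer + soil-moisture probe + humidity probe + multispectral imager tops out at 399.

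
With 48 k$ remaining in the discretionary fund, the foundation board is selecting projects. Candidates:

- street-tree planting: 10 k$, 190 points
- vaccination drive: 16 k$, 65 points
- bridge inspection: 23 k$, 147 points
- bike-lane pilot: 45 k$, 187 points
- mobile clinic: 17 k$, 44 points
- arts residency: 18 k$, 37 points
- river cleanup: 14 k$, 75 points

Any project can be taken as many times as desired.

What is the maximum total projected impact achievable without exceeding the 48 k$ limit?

Density check — street-tree planting 19.00, bridge inspection 6.39, river cleanup 5.36, bike-lane pilot 4.16 are the best per k$.
Taking 4×street-tree planting: 40 k$ used, 760 in projected impact.

760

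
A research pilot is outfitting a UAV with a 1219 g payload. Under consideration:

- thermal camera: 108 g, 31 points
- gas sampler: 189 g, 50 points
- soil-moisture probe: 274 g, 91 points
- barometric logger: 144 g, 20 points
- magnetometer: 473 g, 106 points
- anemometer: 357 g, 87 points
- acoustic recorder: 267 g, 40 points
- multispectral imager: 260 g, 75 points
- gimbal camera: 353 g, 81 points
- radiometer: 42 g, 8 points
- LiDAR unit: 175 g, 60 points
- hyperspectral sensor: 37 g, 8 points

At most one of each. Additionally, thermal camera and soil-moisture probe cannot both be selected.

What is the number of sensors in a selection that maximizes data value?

Best achievable data value is 340.
soil-moisture probe + magnetometer + multispectral imager + LiDAR unit + hyperspectral sensor hits 340 at 1219 g.
Every optimal selection uses 5 sensors.

5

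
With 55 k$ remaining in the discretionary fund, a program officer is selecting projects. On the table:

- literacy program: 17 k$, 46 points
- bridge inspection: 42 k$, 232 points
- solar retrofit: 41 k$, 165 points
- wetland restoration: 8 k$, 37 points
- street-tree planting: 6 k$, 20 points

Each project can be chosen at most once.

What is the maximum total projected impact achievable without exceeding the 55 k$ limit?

Ranking by ratio (projected impact/k$): bridge inspection 5.52, wetland restoration 4.62, solar retrofit 4.02, street-tree planting 3.33.
Bridge inspection + wetland restoration uses 50 of the 55 k$ and totals 269.
Next best is bridge inspection + street-tree planting at 252 (48 k$) — short by 17.

269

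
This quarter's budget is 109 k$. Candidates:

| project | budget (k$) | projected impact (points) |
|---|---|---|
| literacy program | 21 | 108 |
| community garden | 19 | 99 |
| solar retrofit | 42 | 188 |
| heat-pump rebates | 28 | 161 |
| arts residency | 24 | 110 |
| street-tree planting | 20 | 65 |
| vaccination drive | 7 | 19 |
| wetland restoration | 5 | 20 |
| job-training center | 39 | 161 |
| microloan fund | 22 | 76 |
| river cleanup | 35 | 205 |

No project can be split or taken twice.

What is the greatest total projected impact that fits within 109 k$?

593

Literacy program + community garden + heat-pump rebates + wetland restoration + river cleanup uses 108 of the 109 k$ and totals 593.
The closest alternative, literacy program + heat-pump rebates + arts residency + river cleanup, reaches only 584.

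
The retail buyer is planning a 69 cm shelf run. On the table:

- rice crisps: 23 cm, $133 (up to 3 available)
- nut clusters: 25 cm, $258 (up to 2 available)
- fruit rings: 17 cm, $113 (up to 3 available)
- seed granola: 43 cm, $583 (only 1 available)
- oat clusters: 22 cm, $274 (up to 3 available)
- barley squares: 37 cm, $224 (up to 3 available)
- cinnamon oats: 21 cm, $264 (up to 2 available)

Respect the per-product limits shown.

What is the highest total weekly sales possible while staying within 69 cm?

Greedy by ratio would take seed granola + cinnamon oats: 64 cm used, total 847.
The 21 cm tied up in cinnamon oats is better spent on oat clusters — total rises to 857 (65 cm).
Nothing else within 69 cm beats 857.

857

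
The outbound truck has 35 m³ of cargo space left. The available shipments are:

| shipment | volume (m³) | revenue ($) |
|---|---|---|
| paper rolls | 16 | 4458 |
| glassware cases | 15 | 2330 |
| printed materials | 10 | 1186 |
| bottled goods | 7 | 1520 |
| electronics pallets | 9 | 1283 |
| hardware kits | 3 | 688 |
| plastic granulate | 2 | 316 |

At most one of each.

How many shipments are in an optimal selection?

4

The maximum revenue within 35 m³ is 7949.
paper rolls + bottled goods + electronics pallets + hardware kits hits 7949 at 35 m³.
All optima have 4 shipments.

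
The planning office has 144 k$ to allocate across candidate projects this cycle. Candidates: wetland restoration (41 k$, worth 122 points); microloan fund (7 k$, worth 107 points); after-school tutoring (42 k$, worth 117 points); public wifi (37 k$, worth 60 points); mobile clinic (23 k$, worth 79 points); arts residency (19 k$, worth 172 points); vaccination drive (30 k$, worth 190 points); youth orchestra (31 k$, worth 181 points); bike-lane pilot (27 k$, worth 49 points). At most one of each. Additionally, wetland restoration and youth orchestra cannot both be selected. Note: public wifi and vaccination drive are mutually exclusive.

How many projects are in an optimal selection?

6

The maximum projected impact within 144 k$ is 778.
microloan fund + mobile clinic + arts residency + vaccination drive + youth orchestra + bike-lane pilot hits 778 at 137 k$.
All optima have 6 projects.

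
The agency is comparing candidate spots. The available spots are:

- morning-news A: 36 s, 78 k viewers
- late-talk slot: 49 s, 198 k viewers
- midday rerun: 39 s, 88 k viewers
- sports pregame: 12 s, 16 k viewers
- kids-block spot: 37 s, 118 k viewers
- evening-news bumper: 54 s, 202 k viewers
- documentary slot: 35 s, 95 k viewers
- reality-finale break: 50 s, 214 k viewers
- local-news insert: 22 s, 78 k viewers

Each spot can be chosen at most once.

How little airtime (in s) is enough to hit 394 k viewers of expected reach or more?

Look for the lowest-airtime combination reaching 394.
late-talk slot + reality-finale break: 412 expected reach at 99 s.
No combination under 99 s hits 394.

99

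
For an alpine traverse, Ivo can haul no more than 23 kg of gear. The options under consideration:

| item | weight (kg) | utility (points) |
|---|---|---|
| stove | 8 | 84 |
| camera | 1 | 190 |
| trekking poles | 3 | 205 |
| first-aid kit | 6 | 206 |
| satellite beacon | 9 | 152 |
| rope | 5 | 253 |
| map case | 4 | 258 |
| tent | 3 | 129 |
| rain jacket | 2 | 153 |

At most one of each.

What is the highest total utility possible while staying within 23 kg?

1265

Ranking by ratio (utility/kg): camera 190.00, rain jacket 76.50, trekking poles 68.33, map case 64.50.
Filling by ratio: camera + trekking poles + rope + map case + tent + rain jacket for 1188, with 5 kg left unused.
Dropping tent frees 3 kg; slotting in first-aid kit (6 kg) lifts the total to 1265 at 21 kg.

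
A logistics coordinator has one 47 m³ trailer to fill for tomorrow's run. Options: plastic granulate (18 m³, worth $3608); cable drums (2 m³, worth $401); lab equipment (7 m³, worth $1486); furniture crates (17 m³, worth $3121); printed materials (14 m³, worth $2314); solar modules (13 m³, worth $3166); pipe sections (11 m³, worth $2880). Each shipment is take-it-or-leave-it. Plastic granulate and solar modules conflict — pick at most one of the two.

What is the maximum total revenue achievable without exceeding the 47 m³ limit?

10247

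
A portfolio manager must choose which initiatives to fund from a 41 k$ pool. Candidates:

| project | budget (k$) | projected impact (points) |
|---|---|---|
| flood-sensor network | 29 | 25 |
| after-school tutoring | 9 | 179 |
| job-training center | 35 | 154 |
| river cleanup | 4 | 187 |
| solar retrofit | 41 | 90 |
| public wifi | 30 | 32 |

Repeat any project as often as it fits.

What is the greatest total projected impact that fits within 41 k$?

1870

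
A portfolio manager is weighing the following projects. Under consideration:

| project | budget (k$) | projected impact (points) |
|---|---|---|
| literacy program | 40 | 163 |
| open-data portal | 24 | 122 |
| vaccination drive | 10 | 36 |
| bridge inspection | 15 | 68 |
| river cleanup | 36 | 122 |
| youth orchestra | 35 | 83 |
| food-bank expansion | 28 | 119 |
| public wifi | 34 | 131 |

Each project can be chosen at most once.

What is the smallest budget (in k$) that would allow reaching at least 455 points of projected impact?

107

Need the lightest bundle worth ≥ 455.
literacy program + open-data portal + bridge inspection + food-bank expansion reaches 472 using 107 k$.
Below 107 k$ the best achievable stays under 455.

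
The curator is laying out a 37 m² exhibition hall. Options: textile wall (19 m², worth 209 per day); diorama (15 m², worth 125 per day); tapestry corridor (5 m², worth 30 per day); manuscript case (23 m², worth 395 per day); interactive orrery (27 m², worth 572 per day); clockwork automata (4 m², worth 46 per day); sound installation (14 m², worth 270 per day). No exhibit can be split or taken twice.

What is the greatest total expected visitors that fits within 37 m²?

Greedy by ratio would take tapestry corridor + interactive orrery + clockwork automata: 36 m² used, total 648.
Using the slack differently, manuscript case + sound installation comes to 665 at 37 m².
An exhaustive check of the 128 subsets confirms 665.

665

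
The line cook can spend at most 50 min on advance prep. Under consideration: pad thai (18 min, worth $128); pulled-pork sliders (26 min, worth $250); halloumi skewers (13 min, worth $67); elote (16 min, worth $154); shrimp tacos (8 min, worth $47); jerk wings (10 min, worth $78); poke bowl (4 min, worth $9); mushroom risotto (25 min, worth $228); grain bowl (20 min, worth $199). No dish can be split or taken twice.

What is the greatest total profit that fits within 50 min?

A density-first pass picks elote + jerk wings + poke bowl + grain bowl — 440 at 50 min.
The 26 min tied up in elote and jerk wings is better spent on pulled-pork sliders — total rises to 458 (50 min).
Every other selection either busts 50 min or fails to beat 458.

458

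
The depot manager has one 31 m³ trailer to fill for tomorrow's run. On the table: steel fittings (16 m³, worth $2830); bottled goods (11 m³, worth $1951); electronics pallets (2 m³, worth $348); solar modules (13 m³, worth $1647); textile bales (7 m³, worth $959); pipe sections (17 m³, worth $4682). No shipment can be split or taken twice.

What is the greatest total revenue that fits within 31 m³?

Density check — pipe sections 275.41, bottled goods 177.36, steel fittings 176.88, electronics pallets 174.00 are the best per m³.
The ratio ordering already packs tightly: bottled goods + electronics pallets + pipe sections, 30 m³, 6981.
Every other selection either busts 31 m³ or fails to beat 6981.

6981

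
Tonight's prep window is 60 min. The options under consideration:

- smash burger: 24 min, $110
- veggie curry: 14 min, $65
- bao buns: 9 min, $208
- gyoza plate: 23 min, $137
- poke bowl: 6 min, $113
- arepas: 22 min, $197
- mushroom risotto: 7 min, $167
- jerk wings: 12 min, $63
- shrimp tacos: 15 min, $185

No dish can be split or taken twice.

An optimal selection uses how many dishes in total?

5

Best achievable profit is 870.
For example bao buns + poke bowl + arepas + mushroom risotto + shrimp tacos achieves it, using 59 min.
Any selection reaching 870 contains exactly 5 dishes.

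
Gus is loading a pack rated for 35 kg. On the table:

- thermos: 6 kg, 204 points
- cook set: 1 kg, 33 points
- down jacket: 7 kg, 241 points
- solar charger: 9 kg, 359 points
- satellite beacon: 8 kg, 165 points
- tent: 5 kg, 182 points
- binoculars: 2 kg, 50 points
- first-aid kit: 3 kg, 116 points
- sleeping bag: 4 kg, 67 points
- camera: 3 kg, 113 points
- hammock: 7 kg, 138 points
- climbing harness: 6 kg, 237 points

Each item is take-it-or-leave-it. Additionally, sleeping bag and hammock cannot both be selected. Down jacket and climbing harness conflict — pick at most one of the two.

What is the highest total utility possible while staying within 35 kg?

1294

Best packing: thermos + cook set + solar charger + tent + binoculars + first-aid kit + camera + climbing harness — 35 kg, 1294 total.
An exhaustive check of the 4096 subsets confirms 1294.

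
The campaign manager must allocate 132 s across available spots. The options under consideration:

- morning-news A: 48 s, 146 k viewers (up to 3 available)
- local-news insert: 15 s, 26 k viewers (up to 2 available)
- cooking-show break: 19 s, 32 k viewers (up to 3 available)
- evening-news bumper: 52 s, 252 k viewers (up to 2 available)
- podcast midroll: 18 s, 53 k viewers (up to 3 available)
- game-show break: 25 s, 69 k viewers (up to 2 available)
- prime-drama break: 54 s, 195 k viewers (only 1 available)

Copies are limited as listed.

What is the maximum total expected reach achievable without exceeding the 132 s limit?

573

Greedy by ratio would take 2×evening-news bumper + podcast midroll: 122 s used, total 557.
The 18 s tied up in podcast midroll is better spent on game-show break — total rises to 573 (129 s).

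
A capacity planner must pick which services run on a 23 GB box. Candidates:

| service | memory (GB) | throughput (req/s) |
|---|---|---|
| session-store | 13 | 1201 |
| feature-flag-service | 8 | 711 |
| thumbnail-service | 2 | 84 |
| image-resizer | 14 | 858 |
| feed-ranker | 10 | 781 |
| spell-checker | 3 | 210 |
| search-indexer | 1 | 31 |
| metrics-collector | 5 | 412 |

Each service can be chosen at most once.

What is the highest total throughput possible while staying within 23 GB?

1996

By throughput per GB: session-store 92.38, feature-flag-service 88.88, metrics-collector 82.40, feed-ranker 78.10 lead.
The ratio ordering already packs tightly: session-store + feature-flag-service + thumbnail-service, 23 GB, 1996.
Nothing else within 23 GB beats 1996.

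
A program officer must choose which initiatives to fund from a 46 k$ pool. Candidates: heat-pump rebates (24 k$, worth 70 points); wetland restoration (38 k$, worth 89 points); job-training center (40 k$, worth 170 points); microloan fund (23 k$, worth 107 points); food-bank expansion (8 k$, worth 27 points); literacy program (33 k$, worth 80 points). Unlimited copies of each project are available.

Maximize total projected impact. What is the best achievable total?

214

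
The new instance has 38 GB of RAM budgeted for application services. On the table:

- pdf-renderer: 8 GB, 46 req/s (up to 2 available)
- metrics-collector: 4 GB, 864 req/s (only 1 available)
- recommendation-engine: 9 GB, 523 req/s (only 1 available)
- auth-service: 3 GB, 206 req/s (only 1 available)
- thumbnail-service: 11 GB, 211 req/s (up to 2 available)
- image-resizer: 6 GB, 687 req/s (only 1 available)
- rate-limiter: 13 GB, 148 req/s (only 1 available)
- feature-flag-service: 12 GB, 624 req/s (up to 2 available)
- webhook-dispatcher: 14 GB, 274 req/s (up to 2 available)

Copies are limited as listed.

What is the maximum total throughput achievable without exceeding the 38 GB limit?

3005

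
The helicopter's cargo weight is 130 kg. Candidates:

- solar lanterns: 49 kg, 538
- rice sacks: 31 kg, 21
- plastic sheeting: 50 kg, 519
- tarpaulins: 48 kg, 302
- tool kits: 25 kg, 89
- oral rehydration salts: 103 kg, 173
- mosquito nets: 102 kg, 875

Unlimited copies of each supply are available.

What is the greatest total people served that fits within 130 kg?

The ratio ordering already packs tightly: 2×solar lanterns + tool kits, 123 kg, 1165.

1165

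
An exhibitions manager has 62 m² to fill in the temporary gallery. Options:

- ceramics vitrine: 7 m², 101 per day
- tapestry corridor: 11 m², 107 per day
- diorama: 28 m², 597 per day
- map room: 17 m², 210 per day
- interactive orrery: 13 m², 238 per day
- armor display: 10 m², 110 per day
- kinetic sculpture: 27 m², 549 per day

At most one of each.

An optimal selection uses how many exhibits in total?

3

The maximum expected visitors within 62 m² is 1247.
For example ceramics vitrine + diorama + kinetic sculpture achieves it, using 62 m².
Every optimal selection uses 3 exhibits.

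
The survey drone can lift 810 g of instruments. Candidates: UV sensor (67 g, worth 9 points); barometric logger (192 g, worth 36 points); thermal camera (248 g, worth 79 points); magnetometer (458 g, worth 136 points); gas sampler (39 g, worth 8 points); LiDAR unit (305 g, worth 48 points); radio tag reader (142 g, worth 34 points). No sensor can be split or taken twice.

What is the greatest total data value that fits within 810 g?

Ranking by ratio (data value/g): thermal camera 0.32, magnetometer 0.30, radio tag reader 0.24, gas sampler 0.21.
Filling by ratio: thermal camera + magnetometer + gas sampler for 223, with 65 g left unused.
Replace gas sampler with UV sensor: the trade gains 1 net, giving 224 at 773 g.

224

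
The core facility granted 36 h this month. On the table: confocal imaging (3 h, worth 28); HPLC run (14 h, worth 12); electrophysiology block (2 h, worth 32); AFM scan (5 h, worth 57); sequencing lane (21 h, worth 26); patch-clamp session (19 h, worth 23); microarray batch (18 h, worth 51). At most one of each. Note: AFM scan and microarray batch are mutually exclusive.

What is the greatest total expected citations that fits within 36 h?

143

Taking confocal imaging + electrophysiology block + AFM scan + sequencing lane: 31 h used, 143 in expected citations.
Runner-up confocal imaging + electrophysiology block + AFM scan + patch-clamp session tops out at 140.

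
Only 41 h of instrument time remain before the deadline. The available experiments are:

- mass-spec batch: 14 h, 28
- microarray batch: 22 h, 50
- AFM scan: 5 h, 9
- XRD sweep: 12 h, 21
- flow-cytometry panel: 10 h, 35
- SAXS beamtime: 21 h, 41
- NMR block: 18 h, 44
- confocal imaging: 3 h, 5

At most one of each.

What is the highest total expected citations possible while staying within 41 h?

100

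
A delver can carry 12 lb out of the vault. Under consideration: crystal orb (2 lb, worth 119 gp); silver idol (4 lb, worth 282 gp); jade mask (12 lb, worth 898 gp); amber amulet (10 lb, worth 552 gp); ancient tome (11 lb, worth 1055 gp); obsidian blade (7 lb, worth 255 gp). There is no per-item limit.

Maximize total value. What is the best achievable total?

1055

Ranking by ratio (value/lb): ancient tome 95.91, jade mask 74.83, silver idol 70.50, crystal orb 59.50.
Ancient tome uses 11 of the 12 lb and totals 1055.
That's the maximum — no swap from here does better than 1055.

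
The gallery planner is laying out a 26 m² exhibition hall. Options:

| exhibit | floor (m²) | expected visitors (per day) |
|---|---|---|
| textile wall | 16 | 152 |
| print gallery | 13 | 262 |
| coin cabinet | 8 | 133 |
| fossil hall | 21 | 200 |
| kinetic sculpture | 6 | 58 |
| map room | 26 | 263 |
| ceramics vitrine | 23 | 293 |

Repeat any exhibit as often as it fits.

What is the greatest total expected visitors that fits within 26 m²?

2×print gallery uses 26 of the 26 m² and totals 524.

524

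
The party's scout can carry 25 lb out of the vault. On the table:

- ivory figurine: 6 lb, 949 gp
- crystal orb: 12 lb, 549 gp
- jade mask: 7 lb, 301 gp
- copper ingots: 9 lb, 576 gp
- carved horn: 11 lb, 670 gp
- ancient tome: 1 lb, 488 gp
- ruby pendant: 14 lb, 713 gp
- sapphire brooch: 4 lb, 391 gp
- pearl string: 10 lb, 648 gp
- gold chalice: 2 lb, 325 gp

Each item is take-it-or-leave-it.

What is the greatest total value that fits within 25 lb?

2823

The ratio heuristic lands on ivory figurine + ancient tome + sapphire brooch + pearl string + gold chalice (2801) but leaves 2 lb idle.
Replace pearl string with carved horn: the trade gains 22 net, giving 2823 at 24 lb.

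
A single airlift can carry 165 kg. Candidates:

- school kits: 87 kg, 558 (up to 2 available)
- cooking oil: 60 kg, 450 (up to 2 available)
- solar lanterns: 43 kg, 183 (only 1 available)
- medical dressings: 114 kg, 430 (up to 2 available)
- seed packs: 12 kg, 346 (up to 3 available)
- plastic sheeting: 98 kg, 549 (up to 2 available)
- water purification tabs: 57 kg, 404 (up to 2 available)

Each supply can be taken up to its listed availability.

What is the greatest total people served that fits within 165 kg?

Ranking by ratio (people served/kg): seed packs 28.83, cooking oil 7.50, water purification tabs 7.09.
Best packing: 2×cooking oil + 3×seed packs — 156 kg, 1938 total.

1938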